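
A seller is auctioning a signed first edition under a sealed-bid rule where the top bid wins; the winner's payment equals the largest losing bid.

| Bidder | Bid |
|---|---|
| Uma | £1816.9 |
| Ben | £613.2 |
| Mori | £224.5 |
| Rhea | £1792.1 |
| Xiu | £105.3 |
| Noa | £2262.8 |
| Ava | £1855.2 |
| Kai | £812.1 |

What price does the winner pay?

Highest bid: Noa at £2262.8, so Noa wins.
Second-highest bid: Ava at £1855.2 — that is the price the winner pays.

£1855.2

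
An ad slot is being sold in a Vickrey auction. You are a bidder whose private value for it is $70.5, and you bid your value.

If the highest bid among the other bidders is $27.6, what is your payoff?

Your bid $70.5 exceeds the highest competing bid $27.6, so you win.
In a second-price auction the winner pays the second-highest bid, $27.6.
Payoff = value − price = $70.5 − $27.6 = $42.9.

$42.9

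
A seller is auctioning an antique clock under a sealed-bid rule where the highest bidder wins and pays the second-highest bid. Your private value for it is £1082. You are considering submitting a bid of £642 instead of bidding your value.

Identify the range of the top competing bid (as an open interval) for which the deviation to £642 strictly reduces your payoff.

(£642, £1082)

If the competing bid is below £642, both bids win at the same price — no difference.
If it is above £1082, both bids lose — no difference.
If it lies strictly between £642 and £1082, bidding your value wins at a price below your value (positive payoff) while bidding £642 loses (payoff 0).
So the deviation strictly hurts on the open interval (£642, £1082).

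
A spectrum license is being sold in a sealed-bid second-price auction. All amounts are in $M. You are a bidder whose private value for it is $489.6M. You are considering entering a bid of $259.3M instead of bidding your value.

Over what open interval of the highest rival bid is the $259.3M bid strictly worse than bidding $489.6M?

($259.3M, $489.6M)

If the competing bid is below $259.3M, both bids win at the same price — no difference.
If it is above $489.6M, both bids lose — no difference.
If it lies strictly between $259.3M and $489.6M, bidding your value wins at a price below your value (positive payoff) while bidding $259.3M loses (payoff 0).
So the deviation strictly hurts on the open interval ($259.3M, $489.6M).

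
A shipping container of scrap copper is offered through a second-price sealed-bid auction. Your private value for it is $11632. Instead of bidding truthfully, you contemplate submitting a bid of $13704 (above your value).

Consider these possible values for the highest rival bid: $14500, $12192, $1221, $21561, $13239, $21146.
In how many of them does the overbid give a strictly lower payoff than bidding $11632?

2

The deviation hurts exactly when the highest competing bid lies strictly between $11632 and $13704 — overbidding then wins at a price above your value.
$14500: above both → same outcome either way.
$12192: inside the interval → strictly worse (loss $560).
$1221: below both → same outcome either way.
$21561: above both → same outcome either way.
$13239: inside the interval → strictly worse (loss $1607).
$21146: above both → same outcome either way.
Count: 2.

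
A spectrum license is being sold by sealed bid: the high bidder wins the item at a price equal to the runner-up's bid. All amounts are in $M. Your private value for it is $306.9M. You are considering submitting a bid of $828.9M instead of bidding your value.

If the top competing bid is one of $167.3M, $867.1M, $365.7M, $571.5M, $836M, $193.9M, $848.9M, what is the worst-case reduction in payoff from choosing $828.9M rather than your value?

$264.6M

$167.3M: same outcome either way → loss $0M.
$867.1M: same outcome either way → loss $0M.
$365.7M: truthful gives $0M, deviation gives −$58.8M → loss $58.8M.
$571.5M: truthful gives $0M, deviation gives −$264.6M → loss $264.6M.
$836M: same outcome either way → loss $0M.
$193.9M: same outcome either way → loss $0M.
$848.9M: same outcome either way → loss $0M.
Maximum loss: $264.6M.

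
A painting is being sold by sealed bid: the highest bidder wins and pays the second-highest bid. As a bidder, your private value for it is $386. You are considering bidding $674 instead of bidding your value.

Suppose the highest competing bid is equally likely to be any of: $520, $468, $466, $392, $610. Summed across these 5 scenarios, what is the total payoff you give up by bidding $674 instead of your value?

The deviation costs you only when the competing bid falls strictly between $386 and $674; elsewhere both bids give the same outcome.
$520: truthful payoff $0, deviation payoff −$134 → loss $134.
$468: truthful payoff $0, deviation payoff −$82 → loss $82.
$466: truthful payoff $0, deviation payoff −$80 → loss $80.
$392: truthful payoff $0, deviation payoff −$6 → loss $6.
$610: truthful payoff $0, deviation payoff −$224 → loss $224.
Total loss = $134 + $82 + $80 + $6 + $224 = $526.
In a second-price auction your bid sets only whether you win, not what you pay, so bidding your true value is weakly dominant.

$526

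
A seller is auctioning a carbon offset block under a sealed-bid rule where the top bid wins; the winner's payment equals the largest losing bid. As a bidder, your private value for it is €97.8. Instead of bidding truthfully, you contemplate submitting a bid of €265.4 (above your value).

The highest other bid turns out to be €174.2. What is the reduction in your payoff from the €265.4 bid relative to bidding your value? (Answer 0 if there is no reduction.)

Bidding your value €97.8: you lose (since €97.8 < €174.2). Payoff €0.
Bidding €265.4: you win and pay €174.2. Payoff €97.8 − €174.2 = −€76.4.
The competing bid €174.2 lies between your value and your inflated bid, so overbidding wins an item priced above your value.
Loss from deviating = €0 − (−€76.4) = €76.4.
Because the price is fixed by the runner-up's bid, deviating from your value can only change a good outcome into a bad one — never the reverse.

€76.4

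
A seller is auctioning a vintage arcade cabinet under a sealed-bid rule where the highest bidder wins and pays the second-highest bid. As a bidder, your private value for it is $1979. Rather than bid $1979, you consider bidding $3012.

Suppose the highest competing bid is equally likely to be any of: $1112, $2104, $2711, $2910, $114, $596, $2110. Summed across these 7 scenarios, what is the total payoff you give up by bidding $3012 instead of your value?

$1919

The deviation costs you only when the competing bid falls strictly between $1979 and $3012; elsewhere both bids give the same outcome.
$1112: outcomes coincide → loss $0.
$2104: truthful payoff $0, deviation payoff −$125 → loss $125.
$2711: truthful payoff $0, deviation payoff −$732 → loss $732.
$2910: truthful payoff $0, deviation payoff −$931 → loss $931.
$114: outcomes coincide → loss $0.
$596: outcomes coincide → loss $0.
$2110: truthful payoff $0, deviation payoff −$131 → loss $131.
Total loss = $125 + $732 + $931 + $131 = $1919.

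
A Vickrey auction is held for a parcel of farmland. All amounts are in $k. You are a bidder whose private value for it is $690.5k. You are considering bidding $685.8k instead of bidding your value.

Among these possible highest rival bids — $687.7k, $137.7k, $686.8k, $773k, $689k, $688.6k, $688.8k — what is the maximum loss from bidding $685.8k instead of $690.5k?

$687.7k: truthful gives $2.8k, deviation gives $0k → loss $2.8k.
$137.7k: same outcome either way → loss $0k.
$686.8k: truthful gives $3.7k, deviation gives $0k → loss $3.7k.
$773k: same outcome either way → loss $0k.
$689k: truthful gives $1.5k, deviation gives $0k → loss $1.5k.
$688.6k: truthful gives $1.9k, deviation gives $0k → loss $1.9k.
$688.8k: truthful gives $1.7k, deviation gives $0k → loss $1.7k.
Maximum loss: $3.7k.

$3.7k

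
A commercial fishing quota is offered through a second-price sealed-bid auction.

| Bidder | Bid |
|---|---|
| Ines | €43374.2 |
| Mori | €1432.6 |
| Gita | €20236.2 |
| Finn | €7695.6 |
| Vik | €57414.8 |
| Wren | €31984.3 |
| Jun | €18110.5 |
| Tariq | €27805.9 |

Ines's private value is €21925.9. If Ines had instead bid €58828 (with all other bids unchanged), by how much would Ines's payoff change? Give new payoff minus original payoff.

−€35488.9

The highest bid among the other bidders is €57414.8; Ines's bid doesn't change that.
Original bid €43374.2: Ines is not highest (top rival bid is €57414.8); payoff €0.
Alternative bid €58828: Ines is highest, pays the top rival bid €57414.8; payoff €21925.9 − €57414.8 = −€35488.9.
Change in payoff = −€35488.9 − (€0) = −€35488.9.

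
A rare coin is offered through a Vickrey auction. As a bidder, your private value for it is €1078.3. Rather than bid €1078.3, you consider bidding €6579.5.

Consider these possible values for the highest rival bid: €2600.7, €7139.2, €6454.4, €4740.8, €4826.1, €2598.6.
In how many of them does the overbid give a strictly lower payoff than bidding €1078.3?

5

The deviation hurts exactly when the highest competing bid lies strictly between €1078.3 and €6579.5 — overbidding then wins at a price above your value.
€2600.7: inside the interval → strictly worse (loss €1522.4).
€7139.2: above both → same outcome either way.
€6454.4: inside the interval → strictly worse (loss €5376.1).
€4740.8: inside the interval → strictly worse (loss €3662.5).
€4826.1: inside the interval → strictly worse (loss €3747.8).
€2598.6: inside the interval → strictly worse (loss €1520.3).
Count: 5.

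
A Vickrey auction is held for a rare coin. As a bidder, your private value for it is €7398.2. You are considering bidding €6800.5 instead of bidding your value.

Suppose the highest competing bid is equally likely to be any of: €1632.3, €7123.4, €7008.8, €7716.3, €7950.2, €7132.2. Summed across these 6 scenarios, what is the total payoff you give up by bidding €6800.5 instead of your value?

The deviation costs you only when the competing bid falls strictly between €6800.5 and €7398.2; elsewhere both bids give the same outcome.
€1632.3: outcomes coincide → loss €0.
€7123.4: truthful payoff €274.8, deviation payoff €0 → loss €274.8.
€7008.8: truthful payoff €389.4, deviation payoff €0 → loss €389.4.
€7716.3: outcomes coincide → loss €0.
€7950.2: outcomes coincide → loss €0.
€7132.2: truthful payoff €266, deviation payoff €0 → loss €266.
Total loss = €274.8 + €389.4 + €266 = €930.2.
Truthful bidding weakly dominates here: raising your bid can only win items priced above your value, and lowering it can only forfeit items priced below.

€930.2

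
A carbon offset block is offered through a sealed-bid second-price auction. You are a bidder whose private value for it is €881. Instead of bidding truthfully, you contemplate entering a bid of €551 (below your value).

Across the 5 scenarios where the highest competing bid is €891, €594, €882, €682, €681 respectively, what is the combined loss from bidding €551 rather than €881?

The deviation costs you only when the competing bid falls strictly between €551 and €881; elsewhere both bids give the same outcome.
€891: outcomes coincide → loss €0.
€594: truthful payoff €287, deviation payoff €0 → loss €287.
€882: outcomes coincide → loss €0.
€682: truthful payoff €199, deviation payoff €0 → loss €199.
€681: truthful payoff €200, deviation payoff €0 → loss €200.
Total loss = €287 + €199 + €200 = €686.

€686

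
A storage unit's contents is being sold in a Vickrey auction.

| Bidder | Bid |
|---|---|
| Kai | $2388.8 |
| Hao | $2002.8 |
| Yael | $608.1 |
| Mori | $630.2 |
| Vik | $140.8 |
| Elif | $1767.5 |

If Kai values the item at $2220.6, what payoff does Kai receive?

Highest bid: Kai at $2388.8, so Kai wins.
Second-highest bid: Hao at $2002.8 — that is the price the winner pays.
Kai's payoff = value − price = $2220.6 − $2002.8 = $217.8.

$217.8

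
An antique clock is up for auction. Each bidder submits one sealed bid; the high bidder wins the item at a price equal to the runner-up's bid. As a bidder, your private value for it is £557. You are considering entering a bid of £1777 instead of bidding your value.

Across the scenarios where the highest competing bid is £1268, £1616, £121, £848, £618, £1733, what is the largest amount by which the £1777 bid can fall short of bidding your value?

£1176

£1268: truthful gives £0, deviation gives −£711 → loss £711.
£1616: truthful gives £0, deviation gives −£1059 → loss £1059.
£121: same outcome either way → loss £0.
£848: truthful gives £0, deviation gives −£291 → loss £291.
£618: truthful gives £0, deviation gives −£61 → loss £61.
£1733: truthful gives £0, deviation gives −£1176 → loss £1176.
Maximum loss: £1176.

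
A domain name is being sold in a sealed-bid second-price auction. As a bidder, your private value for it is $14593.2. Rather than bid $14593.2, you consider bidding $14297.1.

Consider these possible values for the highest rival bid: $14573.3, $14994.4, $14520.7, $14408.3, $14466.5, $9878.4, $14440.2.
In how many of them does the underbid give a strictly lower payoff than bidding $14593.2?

5

The deviation hurts exactly when the highest competing bid lies strictly between $14297.1 and $14593.2 — underbidding then forfeits a profitable win.
$14573.3: inside the interval → strictly worse (loss $19.9).
$14994.4: above both → same outcome either way.
$14520.7: inside the interval → strictly worse (loss $72.5).
$14408.3: inside the interval → strictly worse (loss $184.9).
$14466.5: inside the interval → strictly worse (loss $126.7).
$9878.4: below both → same outcome either way.
$14440.2: inside the interval → strictly worse (loss $153).
Count: 5.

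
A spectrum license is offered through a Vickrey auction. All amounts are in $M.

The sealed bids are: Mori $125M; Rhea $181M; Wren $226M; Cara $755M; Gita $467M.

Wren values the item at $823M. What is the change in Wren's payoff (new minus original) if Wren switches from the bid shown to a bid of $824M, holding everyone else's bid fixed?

$68M

The highest bid among the other bidders is $755M; Wren's bid doesn't change that.
Original bid $226M: Wren is not highest (top rival bid is $755M); payoff $0M.
Alternative bid $824M: Wren is highest, pays the top rival bid $755M; payoff $823M − $755M = $68M.
Change in payoff = $68M − ($0M) = $68M.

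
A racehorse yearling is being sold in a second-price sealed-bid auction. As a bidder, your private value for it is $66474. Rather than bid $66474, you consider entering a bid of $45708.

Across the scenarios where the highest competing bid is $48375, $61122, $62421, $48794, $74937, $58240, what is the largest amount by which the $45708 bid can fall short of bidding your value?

$48375: truthful gives $18099, deviation gives $0 → loss $18099.
$61122: truthful gives $5352, deviation gives $0 → loss $5352.
$62421: truthful gives $4053, deviation gives $0 → loss $4053.
$48794: truthful gives $17680, deviation gives $0 → loss $17680.
$74937: same outcome either way → loss $0.
$58240: truthful gives $8234, deviation gives $0 → loss $8234.
Maximum loss: $18099.

$18099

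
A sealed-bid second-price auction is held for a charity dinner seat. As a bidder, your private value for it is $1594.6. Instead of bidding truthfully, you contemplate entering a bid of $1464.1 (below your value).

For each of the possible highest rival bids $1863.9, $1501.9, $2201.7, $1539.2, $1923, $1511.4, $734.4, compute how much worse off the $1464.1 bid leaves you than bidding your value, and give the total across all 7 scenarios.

$231.3

The deviation costs you only when the competing bid falls strictly between $1464.1 and $1594.6; elsewhere both bids give the same outcome.
$1863.9: outcomes coincide → loss $0.
$1501.9: truthful payoff $92.7, deviation payoff $0 → loss $92.7.
$2201.7: outcomes coincide → loss $0.
$1539.2: truthful payoff $55.4, deviation payoff $0 → loss $55.4.
$1923: outcomes coincide → loss $0.
$1511.4: truthful payoff $83.2, deviation payoff $0 → loss $83.2.
$734.4: outcomes coincide → loss $0.
Total loss = $92.7 + $55.4 + $83.2 = $231.3.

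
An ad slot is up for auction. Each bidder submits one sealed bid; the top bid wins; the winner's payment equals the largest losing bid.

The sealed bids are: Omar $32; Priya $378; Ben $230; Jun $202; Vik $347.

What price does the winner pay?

$347

Highest bid: Priya at $378, so Priya wins.
Second-highest bid: Vik at $347 — that is the price the winner pays.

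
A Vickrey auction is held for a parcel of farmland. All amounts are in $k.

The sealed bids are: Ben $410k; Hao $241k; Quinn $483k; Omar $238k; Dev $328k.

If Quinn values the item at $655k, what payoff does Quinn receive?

$245k

Highest bid: Quinn at $483k, so Quinn wins.
Second-highest bid: Ben at $410k — that is the price the winner pays.
Quinn's payoff = value − price = $655k − $410k = $245k.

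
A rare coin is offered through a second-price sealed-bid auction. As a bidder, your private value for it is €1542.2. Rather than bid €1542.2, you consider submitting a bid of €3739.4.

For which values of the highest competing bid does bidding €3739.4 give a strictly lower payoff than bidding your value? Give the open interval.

If the competing bid is below €1542.2, both bids win at the same price — no difference.
If it is above €3739.4, both bids lose — no difference.
If it lies strictly between €1542.2 and €3739.4, bidding your value loses (payoff 0) while bidding €3739.4 wins at a price above your value (payoff negative).
So the deviation strictly hurts on the open interval (€1542.2, €3739.4).
In a second-price auction your bid sets only whether you win, not what you pay, so bidding your true value is weakly dominant.

(€1542.2, €3739.4)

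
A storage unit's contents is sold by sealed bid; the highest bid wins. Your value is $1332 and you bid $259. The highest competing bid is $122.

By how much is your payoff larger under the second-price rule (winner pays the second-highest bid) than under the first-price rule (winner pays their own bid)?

$137

You have the highest bid, so you win under either rule.
Second-price: pay $122 → payoff $1210.
First-price: pay your own bid $259 → payoff $1073.
Difference = $1210 − ($1073) = $137.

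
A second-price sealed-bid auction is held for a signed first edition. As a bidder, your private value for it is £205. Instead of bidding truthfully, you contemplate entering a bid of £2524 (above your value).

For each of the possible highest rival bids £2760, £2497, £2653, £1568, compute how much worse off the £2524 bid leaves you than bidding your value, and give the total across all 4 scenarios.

The deviation costs you only when the competing bid falls strictly between £205 and £2524; elsewhere both bids give the same outcome.
£2760: outcomes coincide → loss £0.
£2497: truthful payoff £0, deviation payoff −£2292 → loss £2292.
£2653: outcomes coincide → loss £0.
£1568: truthful payoff £0, deviation payoff −£1363 → loss £1363.
Total loss = £2292 + £1363 = £3655.

£3655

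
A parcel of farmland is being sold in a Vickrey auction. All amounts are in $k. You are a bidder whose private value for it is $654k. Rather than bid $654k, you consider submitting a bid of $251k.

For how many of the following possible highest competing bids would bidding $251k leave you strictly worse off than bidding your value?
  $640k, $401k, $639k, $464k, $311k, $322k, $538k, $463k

The deviation hurts exactly when the highest competing bid lies strictly between $251k and $654k — underbidding then forfeits a profitable win.
$640k: inside the interval → strictly worse (loss $14k).
$401k: inside the interval → strictly worse (loss $253k).
$639k: inside the interval → strictly worse (loss $15k).
$464k: inside the interval → strictly worse (loss $190k).
$311k: inside the interval → strictly worse (loss $343k).
$322k: inside the interval → strictly worse (loss $332k).
$538k: inside the interval → strictly worse (loss $116k).
$463k: inside the interval → strictly worse (loss $191k).
Count: 8.

8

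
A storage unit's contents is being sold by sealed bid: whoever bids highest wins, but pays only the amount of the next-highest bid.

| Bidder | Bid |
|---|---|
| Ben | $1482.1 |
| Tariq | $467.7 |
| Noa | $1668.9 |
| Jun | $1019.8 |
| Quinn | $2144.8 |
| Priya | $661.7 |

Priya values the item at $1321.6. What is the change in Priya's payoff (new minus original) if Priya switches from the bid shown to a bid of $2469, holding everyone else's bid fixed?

The highest bid among the other bidders is $2144.8; Priya's bid doesn't change that.
Original bid $661.7: Priya is not highest (top rival bid is $2144.8); payoff $0.
Alternative bid $2469: Priya is highest, pays the top rival bid $2144.8; payoff $1321.6 − $2144.8 = −$823.2.
Change in payoff = −$823.2 − ($0) = −$823.2.

−$823.2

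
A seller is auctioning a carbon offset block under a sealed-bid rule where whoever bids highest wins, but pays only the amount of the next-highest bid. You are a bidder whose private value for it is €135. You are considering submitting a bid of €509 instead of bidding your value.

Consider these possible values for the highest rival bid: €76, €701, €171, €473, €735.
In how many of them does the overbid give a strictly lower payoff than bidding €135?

The deviation hurts exactly when the highest competing bid lies strictly between €135 and €509 — overbidding then wins at a price above your value.
€76: below both → same outcome either way.
€701: above both → same outcome either way.
€171: inside the interval → strictly worse (loss €36).
€473: inside the interval → strictly worse (loss €338).
€735: above both → same outcome either way.
Count: 2.

2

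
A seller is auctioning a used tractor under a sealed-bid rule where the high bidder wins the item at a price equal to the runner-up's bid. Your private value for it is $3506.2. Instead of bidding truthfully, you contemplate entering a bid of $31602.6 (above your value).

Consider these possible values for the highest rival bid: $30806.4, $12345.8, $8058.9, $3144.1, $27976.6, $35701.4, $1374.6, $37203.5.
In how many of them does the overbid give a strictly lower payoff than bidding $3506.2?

The deviation hurts exactly when the highest competing bid lies strictly between $3506.2 and $31602.6 — overbidding then wins at a price above your value.
$30806.4: inside the interval → strictly worse (loss $27300.2).
$12345.8: inside the interval → strictly worse (loss $8839.6).
$8058.9: inside the interval → strictly worse (loss $4552.7).
$3144.1: below both → same outcome either way.
$27976.6: inside the interval → strictly worse (loss $24470.4).
$35701.4: above both → same outcome either way.
$1374.6: below both → same outcome either way.
$37203.5: above both → same outcome either way.
Count: 4.

4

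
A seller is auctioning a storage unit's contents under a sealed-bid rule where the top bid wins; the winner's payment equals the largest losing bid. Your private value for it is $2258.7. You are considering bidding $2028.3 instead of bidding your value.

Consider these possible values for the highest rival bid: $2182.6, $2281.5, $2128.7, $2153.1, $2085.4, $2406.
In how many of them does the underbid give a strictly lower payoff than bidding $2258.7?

4

The deviation hurts exactly when the highest competing bid lies strictly between $2028.3 and $2258.7 — underbidding then forfeits a profitable win.
$2182.6: inside the interval → strictly worse (loss $76.1).
$2281.5: above both → same outcome either way.
$2128.7: inside the interval → strictly worse (loss $130).
$2153.1: inside the interval → strictly worse (loss $105.6).
$2085.4: inside the interval → strictly worse (loss $173.3).
$2406: above both → same outcome either way.
Count: 4.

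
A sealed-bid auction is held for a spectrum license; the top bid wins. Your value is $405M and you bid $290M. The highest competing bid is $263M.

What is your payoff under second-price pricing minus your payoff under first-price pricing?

You have the highest bid, so you win under either rule.
Second-price: pay $263M → payoff $142M.
First-price: pay your own bid $290M → payoff $115M.
Difference = $142M − ($115M) = $27M.

$27M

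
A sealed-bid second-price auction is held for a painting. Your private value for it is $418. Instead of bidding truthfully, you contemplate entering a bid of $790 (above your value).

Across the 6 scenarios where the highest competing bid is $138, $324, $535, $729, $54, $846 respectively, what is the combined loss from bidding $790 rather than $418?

$428

The deviation costs you only when the competing bid falls strictly between $418 and $790; elsewhere both bids give the same outcome.
$138: outcomes coincide → loss $0.
$324: outcomes coincide → loss $0.
$535: truthful payoff $0, deviation payoff −$117 → loss $117.
$729: truthful payoff $0, deviation payoff −$311 → loss $311.
$54: outcomes coincide → loss $0.
$846: outcomes coincide → loss $0.
Total loss = $117 + $311 = $428.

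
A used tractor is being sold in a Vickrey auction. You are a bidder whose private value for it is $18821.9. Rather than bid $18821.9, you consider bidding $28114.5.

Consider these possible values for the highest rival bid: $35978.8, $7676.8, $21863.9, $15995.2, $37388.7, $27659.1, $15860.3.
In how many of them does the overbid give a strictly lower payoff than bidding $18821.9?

The deviation hurts exactly when the highest competing bid lies strictly between $18821.9 and $28114.5 — overbidding then wins at a price above your value.
$35978.8: above both → same outcome either way.
$7676.8: below both → same outcome either way.
$21863.9: inside the interval → strictly worse (loss $3042).
$15995.2: below both → same outcome either way.
$37388.7: above both → same outcome either way.
$27659.1: inside the interval → strictly worse (loss $8837.2).
$15860.3: below both → same outcome either way.
Count: 2.

2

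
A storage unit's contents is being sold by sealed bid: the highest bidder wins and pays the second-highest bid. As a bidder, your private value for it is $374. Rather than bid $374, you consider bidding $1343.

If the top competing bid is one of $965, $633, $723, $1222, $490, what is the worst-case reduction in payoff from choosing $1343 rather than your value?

$965: truthful gives $0, deviation gives −$591 → loss $591.
$633: truthful gives $0, deviation gives −$259 → loss $259.
$723: truthful gives $0, deviation gives −$349 → loss $349.
$1222: truthful gives $0, deviation gives −$848 → loss $848.
$490: truthful gives $0, deviation gives −$116 → loss $116.
Maximum loss: $848.

$848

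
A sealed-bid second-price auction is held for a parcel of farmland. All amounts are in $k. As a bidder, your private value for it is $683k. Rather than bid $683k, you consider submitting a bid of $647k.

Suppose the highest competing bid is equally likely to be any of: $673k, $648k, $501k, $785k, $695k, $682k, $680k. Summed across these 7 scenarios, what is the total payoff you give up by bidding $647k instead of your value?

$49k

The deviation costs you only when the competing bid falls strictly between $647k and $683k; elsewhere both bids give the same outcome.
$673k: truthful payoff $10k, deviation payoff $0k → loss $10k.
$648k: truthful payoff $35k, deviation payoff $0k → loss $35k.
$501k: outcomes coincide → loss $0k.
$785k: outcomes coincide → loss $0k.
$695k: outcomes coincide → loss $0k.
$682k: truthful payoff $1k, deviation payoff $0k → loss $1k.
$680k: truthful payoff $3k, deviation payoff $0k → loss $3k.
Total loss = $10k + $35k + $1k + $3k = $49k.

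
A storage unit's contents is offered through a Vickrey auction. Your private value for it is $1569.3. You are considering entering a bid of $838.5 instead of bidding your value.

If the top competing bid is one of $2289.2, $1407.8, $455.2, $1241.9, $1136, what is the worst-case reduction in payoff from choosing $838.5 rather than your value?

$433.3

$2289.2: same outcome either way → loss $0.
$1407.8: truthful gives $161.5, deviation gives $0 → loss $161.5.
$455.2: same outcome either way → loss $0.
$1241.9: truthful gives $327.4, deviation gives $0 → loss $327.4.
$1136: truthful gives $433.3, deviation gives $0 → loss $433.3.
Maximum loss: $433.3.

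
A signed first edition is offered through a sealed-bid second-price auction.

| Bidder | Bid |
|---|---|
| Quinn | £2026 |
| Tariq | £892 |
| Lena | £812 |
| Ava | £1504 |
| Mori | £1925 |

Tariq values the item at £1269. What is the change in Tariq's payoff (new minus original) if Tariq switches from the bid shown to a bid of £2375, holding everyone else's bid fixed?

−£757

The highest bid among the other bidders is £2026; Tariq's bid doesn't change that.
Original bid £892: Tariq is not highest (top rival bid is £2026); payoff £0.
Alternative bid £2375: Tariq is highest, pays the top rival bid £2026; payoff £1269 − £2026 = −£757.
Change in payoff = −£757 − (£0) = −£757.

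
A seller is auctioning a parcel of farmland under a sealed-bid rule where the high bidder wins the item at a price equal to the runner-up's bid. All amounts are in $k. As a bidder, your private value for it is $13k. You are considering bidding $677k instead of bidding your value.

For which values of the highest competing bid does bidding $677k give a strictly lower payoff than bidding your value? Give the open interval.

If the competing bid is below $13k, both bids win at the same price — no difference.
If it is above $677k, both bids lose — no difference.
If it lies strictly between $13k and $677k, bidding your value loses (payoff 0) while bidding $677k wins at a price above your value (payoff negative).
So the deviation strictly hurts on the open interval ($13k, $677k).
Truthful bidding weakly dominates here: raising your bid can only win items priced above your value, and lowering it can only forfeit items priced below.

($13k, $677k)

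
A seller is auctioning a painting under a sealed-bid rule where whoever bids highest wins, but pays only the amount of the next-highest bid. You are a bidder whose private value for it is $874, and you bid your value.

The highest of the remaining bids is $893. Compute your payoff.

$0

Your bid $874 is below the highest competing bid $893, so you lose.
A losing bidder pays nothing and receives nothing: payoff = $0.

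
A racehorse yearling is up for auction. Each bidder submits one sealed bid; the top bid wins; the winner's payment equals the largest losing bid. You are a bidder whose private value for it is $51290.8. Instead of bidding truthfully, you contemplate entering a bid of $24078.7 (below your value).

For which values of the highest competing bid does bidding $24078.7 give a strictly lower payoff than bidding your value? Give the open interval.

If the competing bid is below $24078.7, both bids win at the same price — no difference.
If it is above $51290.8, both bids lose — no difference.
If it lies strictly between $24078.7 and $51290.8, bidding your value wins at a price below your value (positive payoff) while bidding $24078.7 loses (payoff 0).
So the deviation strictly hurts on the open interval ($24078.7, $51290.8).

($24078.7, $51290.8)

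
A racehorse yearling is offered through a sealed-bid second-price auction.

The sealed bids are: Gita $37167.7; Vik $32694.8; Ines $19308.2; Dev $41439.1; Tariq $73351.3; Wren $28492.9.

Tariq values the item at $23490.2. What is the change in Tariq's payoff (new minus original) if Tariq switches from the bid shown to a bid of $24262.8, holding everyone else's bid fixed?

$17948.9

The highest bid among the other bidders is $41439.1; Tariq's bid doesn't change that.
Original bid $73351.3: Tariq is highest, pays the top rival bid $41439.1; payoff $23490.2 − $41439.1 = −$17948.9.
Alternative bid $24262.8: Tariq is not highest (top rival bid is $41439.1); payoff $0.
Change in payoff = $0 − (−$17948.9) = $17948.9.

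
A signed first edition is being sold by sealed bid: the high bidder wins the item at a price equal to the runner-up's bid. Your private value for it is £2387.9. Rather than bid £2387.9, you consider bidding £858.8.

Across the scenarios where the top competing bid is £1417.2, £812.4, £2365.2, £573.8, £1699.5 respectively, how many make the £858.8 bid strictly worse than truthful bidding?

The deviation hurts exactly when the highest competing bid lies strictly between £858.8 and £2387.9 — underbidding then forfeits a profitable win.
£1417.2: inside the interval → strictly worse (loss £970.7).
£812.4: below both → same outcome either way.
£2365.2: inside the interval → strictly worse (loss £22.7).
£573.8: below both → same outcome either way.
£1699.5: inside the interval → strictly worse (loss £688.4).
Count: 3.

3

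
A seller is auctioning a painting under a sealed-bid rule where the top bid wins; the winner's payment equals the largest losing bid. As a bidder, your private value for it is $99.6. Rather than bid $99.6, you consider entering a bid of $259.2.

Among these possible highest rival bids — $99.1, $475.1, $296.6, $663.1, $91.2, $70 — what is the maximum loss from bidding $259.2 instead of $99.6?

$99.1: same outcome either way → loss $0.
$475.1: same outcome either way → loss $0.
$296.6: same outcome either way → loss $0.
$663.1: same outcome either way → loss $0.
$91.2: same outcome either way → loss $0.
$70: same outcome either way → loss $0.
Maximum loss: $0.

$0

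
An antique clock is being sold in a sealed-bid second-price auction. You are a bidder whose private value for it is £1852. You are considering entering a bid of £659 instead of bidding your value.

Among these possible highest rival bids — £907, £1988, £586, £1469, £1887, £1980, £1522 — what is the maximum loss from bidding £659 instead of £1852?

£945

£907: truthful gives £945, deviation gives £0 → loss £945.
£1988: same outcome either way → loss £0.
£586: same outcome either way → loss £0.
£1469: truthful gives £383, deviation gives £0 → loss £383.
£1887: same outcome either way → loss £0.
£1980: same outcome either way → loss £0.
£1522: truthful gives £330, deviation gives £0 → loss £330.
Maximum loss: £945.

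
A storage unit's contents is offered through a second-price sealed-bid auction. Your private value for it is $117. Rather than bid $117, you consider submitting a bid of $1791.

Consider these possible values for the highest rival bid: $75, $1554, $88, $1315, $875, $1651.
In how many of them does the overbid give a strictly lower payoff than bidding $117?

4

The deviation hurts exactly when the highest competing bid lies strictly between $117 and $1791 — overbidding then wins at a price above your value.
$75: below both → same outcome either way.
$1554: inside the interval → strictly worse (loss $1437).
$88: below both → same outcome either way.
$1315: inside the interval → strictly worse (loss $1198).
$875: inside the interval → strictly worse (loss $758).
$1651: inside the interval → strictly worse (loss $1534).
Count: 4.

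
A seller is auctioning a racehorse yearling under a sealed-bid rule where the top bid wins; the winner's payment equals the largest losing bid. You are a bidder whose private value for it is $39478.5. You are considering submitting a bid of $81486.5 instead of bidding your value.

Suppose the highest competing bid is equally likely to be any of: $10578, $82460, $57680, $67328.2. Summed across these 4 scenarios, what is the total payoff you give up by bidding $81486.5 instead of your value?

$46051.2

The deviation costs you only when the competing bid falls strictly between $39478.5 and $81486.5; elsewhere both bids give the same outcome.
$10578: outcomes coincide → loss $0.
$82460: outcomes coincide → loss $0.
$57680: truthful payoff $0, deviation payoff −$18201.5 → loss $18201.5.
$67328.2: truthful payoff $0, deviation payoff −$27849.7 → loss $27849.7.
Total loss = $18201.5 + $27849.7 = $46051.2.
Because the price is fixed by the runner-up's bid, deviating from your value can only change a good outcome into a bad one — never the reverse.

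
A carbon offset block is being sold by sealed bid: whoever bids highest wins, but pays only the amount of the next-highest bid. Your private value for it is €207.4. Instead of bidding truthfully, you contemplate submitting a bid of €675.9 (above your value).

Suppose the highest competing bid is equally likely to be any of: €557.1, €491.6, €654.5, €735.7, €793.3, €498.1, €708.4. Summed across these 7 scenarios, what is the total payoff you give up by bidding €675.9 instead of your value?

€1371.7

The deviation costs you only when the competing bid falls strictly between €207.4 and €675.9; elsewhere both bids give the same outcome.
€557.1: truthful payoff €0, deviation payoff −€349.7 → loss €349.7.
€491.6: truthful payoff €0, deviation payoff −€284.2 → loss €284.2.
€654.5: truthful payoff €0, deviation payoff −€447.1 → loss €447.1.
€735.7: outcomes coincide → loss €0.
€793.3: outcomes coincide → loss €0.
€498.1: truthful payoff €0, deviation payoff −€290.7 → loss €290.7.
€708.4: outcomes coincide → loss €0.
Total loss = €349.7 + €284.2 + €447.1 + €290.7 = €1371.7.
Because the price is fixed by the runner-up's bid, deviating from your value can only change a good outcome into a bad one — never the reverse.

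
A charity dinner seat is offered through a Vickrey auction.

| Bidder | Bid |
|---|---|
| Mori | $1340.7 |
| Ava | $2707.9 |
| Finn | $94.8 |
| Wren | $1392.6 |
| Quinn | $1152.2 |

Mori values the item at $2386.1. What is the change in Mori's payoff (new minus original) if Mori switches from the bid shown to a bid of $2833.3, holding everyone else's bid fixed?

The highest bid among the other bidders is $2707.9; Mori's bid doesn't change that.
Original bid $1340.7: Mori is not highest (top rival bid is $2707.9); payoff $0.
Alternative bid $2833.3: Mori is highest, pays the top rival bid $2707.9; payoff $2386.1 − $2707.9 = −$321.8.
Change in payoff = −$321.8 − ($0) = −$321.8.

−$321.8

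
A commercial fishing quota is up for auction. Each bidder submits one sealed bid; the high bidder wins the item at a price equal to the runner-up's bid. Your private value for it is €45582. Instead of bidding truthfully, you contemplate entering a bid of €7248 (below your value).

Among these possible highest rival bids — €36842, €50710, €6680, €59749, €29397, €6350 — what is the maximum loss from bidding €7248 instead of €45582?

€36842: truthful gives €8740, deviation gives €0 → loss €8740.
€50710: same outcome either way → loss €0.
€6680: same outcome either way → loss €0.
€59749: same outcome either way → loss €0.
€29397: truthful gives €16185, deviation gives €0 → loss €16185.
€6350: same outcome either way → loss €0.
Maximum loss: €16185.

€16185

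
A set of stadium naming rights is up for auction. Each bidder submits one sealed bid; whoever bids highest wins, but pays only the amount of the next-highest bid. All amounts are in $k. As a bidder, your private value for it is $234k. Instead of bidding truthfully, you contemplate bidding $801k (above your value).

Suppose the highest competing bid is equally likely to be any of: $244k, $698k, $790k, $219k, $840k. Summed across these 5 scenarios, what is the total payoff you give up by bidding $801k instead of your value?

$1030k

The deviation costs you only when the competing bid falls strictly between $234k and $801k; elsewhere both bids give the same outcome.
$244k: truthful payoff $0k, deviation payoff −$10k → loss $10k.
$698k: truthful payoff $0k, deviation payoff −$464k → loss $464k.
$790k: truthful payoff $0k, deviation payoff −$556k → loss $556k.
$219k: outcomes coincide → loss $0k.
$840k: outcomes coincide → loss $0k.
Total loss = $10k + $464k + $556k = $1030k.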